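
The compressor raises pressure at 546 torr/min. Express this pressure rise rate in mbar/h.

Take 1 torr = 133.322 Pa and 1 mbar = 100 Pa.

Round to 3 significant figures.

546 torr/min × 133.322 Pa/torr ÷ 60 s/min = 1213.23 Pa/s
1213.23 Pa/s ÷ 100 Pa/mbar × 3600 s/h = 43676.3 mbar/h

4.37×10⁴ mbar/h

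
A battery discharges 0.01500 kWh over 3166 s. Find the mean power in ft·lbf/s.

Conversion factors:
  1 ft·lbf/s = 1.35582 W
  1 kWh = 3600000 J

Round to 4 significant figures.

12.58 ft·lbf/s

0.01500 kWh × 3600000 = 54000 J
P = E / t = 54000 J / 3166 s = 17.0562 W
17.0562 W ÷ (1.35582 W/ft·lbf/s) = 12.58 ft·lbf/s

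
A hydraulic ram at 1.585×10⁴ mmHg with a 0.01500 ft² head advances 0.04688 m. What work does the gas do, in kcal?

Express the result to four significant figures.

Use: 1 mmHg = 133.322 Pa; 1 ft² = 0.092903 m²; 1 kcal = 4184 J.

0.03299 kcal

1.585×10⁴ mmHg → 2.11315×10⁶ Pa
0.01500 ft² → 0.00139354 m²
F = P × A = 2.11315×10⁶ × 0.00139354 = 2944.76 N
W = F × d = 2944.76 × 0.04688 = 138.05 J
In kcal: 138.05 / 4184 = 0.0329947 kcal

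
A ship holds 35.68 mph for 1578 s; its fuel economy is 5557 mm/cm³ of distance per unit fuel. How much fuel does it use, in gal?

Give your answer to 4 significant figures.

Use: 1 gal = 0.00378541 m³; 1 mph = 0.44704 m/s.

1.197 gal

35.68 mph → 15.9504 m/s
d = v × t = 15.9504 × 1578 = 25169.7 m
5557 mm/cm³ → 5.557×10⁶ m/m³
V = d / (distance per unit fuel) = 25169.7 / 5.557×10⁶ = 0.00452937 m³
In gal: 0.00452937 / 0.00378541 = 1.19653 gal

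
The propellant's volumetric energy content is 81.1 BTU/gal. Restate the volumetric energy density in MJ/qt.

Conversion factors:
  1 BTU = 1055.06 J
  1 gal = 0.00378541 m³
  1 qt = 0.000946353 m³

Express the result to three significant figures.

0.0214 MJ/qt

81.1 BTU/gal × 1055.06 J/BTU ÷ 0.00378541 m³/gal = 2.2604×10⁷ J/m³
2.2604×10⁷ J/m³ ÷ 1000000 J/MJ × 0.000946353 m³/qt = 0.0213914 MJ/qt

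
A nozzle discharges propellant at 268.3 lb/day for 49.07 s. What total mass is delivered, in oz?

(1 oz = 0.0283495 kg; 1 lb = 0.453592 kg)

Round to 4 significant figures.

2.438 oz

268.3 lb/day → 0.00140855 kg/s
m = ṁ × t = 0.00140855 × 49.07 = 0.0691175 kg
In oz: 0.0691175 / 0.0283495 = 2.43805 oz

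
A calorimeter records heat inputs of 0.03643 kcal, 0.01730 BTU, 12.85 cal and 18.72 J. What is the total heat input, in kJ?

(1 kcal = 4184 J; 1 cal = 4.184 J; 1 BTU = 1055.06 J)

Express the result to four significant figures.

0.2432 kJ

0.03643 kcal × 4184 = 152.423 J
0.01730 BTU × 1055.06 = 18.2525 J
12.85 cal × 4.184 = 53.7644 J
18.72 J (already J)
Combined: 152.423 + 18.2525 + 53.7644 + 18.72 = 243.16 J
In kJ: 243.16 / 1000 = 0.24316 kJ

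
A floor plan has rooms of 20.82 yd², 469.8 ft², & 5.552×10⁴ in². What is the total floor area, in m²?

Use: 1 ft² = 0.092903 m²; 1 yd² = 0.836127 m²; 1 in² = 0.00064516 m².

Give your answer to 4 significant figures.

96.87 m²

20.82 yd² × 0.836127 = 17.4082 m²
469.8 ft² × 0.092903 = 43.6458 m²
5.552×10⁴ in² × 0.00064516 = 35.8193 m²
Combined: 17.4082 + 43.6458 + 35.8193 = 96.8733 m²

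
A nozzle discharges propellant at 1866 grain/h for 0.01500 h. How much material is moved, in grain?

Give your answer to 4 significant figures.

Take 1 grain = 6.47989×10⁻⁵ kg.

1866 grain/h → 3.35874×10⁻⁵ kg/s
0.01500 h → 54 s
m = ṁ × t = 3.35874×10⁻⁵ × 54 = 0.00181372 kg
In grain: 0.00181372 / 6.47989×10⁻⁵ = 27.99 grain

27.99 grain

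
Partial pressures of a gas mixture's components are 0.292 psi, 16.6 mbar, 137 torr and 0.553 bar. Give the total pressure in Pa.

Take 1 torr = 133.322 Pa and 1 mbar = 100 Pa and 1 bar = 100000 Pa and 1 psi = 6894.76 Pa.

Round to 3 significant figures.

0.292 psi × 6894.76 → 2013.27 Pa
16.6 mbar × 100 → 1660 Pa
137 torr × 133.322 → 18265.1 Pa
0.553 bar × 100000 → 55300 Pa
Combined: 2013.27 + 1660 + 18265.1 + 55300 = 77238.4 Pa

7.72×10⁴ Pa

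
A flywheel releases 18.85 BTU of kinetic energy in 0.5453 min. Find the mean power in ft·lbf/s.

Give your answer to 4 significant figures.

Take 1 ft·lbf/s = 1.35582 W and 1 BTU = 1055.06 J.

18.85 BTU × 1055.06 = 19887.9 J
0.5453 min × 60 = 32.718 s
P = E / t = 19887.9 J / 32.718 s = 607.858 W
607.858 W ÷ (1.35582 W/ft·lbf/s) = 448.332 ft·lbf/s

448.3 ft·lbf/s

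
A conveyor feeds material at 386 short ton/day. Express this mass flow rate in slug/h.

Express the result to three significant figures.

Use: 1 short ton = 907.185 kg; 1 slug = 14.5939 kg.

1000 slug/h

386 short ton/day × 907.185 kg/short ton ÷ 86400 s/day = 4.05293 kg/s
4.05293 kg/s ÷ 14.5939 kg/slug × 3600 s/h = 999.77 slug/h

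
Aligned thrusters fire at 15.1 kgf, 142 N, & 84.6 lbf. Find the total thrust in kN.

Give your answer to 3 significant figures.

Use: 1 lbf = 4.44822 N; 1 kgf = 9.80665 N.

0.666 kN

15.1 kgf × 9.80665 = 148.08 N
142 N (already N)
84.6 lbf × 4.44822 = 376.319 N
Sum: 148.08 + 142 + 376.319 = 666.399 N
In kN: 666.399 / 1000 = 0.666399 kN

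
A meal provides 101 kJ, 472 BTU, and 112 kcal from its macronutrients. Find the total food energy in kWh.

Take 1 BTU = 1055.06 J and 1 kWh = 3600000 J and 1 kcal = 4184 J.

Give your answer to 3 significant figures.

0.297 kWh

101 kJ × 1000 = 101000 J
472 BTU × 1055.06 = 497988 J
112 kcal × 4184 = 468608 J
Total: 101000 + 497988 + 468608 = 1.0676×10⁶ J
In kWh: 1.0676×10⁶ / 3600000 = 0.296556 kWh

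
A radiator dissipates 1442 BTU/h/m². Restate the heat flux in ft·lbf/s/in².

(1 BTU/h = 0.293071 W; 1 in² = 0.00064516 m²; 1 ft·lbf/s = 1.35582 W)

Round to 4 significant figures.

0.2011 ft·lbf/s/in²

1442 BTU/h/m² × 0.293071 W/BTU/h = 422.608 W/m²
422.608 W/m² ÷ 1.35582 W/ft·lbf/s × 0.00064516 m²/in² = 0.201096 ft·lbf/s/in²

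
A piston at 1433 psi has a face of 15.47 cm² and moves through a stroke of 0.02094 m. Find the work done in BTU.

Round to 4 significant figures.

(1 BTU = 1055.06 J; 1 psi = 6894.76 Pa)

1433 psi → 9.88019×10⁶ Pa
15.47 cm² → 0.001547 m²
F = P × A = 9.88019×10⁶ × 0.001547 = 15284.7 N
W = F × d = 15284.7 × 0.02094 = 320.062 J
In BTU: 320.062 / 1055.06 = 0.303359 BTU

0.3034 BTU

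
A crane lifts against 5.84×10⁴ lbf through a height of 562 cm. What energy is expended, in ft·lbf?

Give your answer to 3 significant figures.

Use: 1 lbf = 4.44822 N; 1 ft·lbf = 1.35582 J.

1.08×10⁶ ft·lbf

5.84×10⁴ lbf × 4.44822 → 259776 N
562 cm × 0.01 → 5.62 m
W = F × d = 259776 N × 5.62 m = 1.45994×10⁶ J
1.45994×10⁶ J ÷ (1.35582 J/ft·lbf) = 1.07679×10⁶ ft·lbf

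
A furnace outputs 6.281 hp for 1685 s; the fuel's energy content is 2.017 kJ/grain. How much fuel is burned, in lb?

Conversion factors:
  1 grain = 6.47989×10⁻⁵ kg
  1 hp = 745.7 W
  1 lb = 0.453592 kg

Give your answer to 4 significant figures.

6.281 hp → 4683.74 W
E = P × t = 4683.74 × 1685 = 7.8921×10⁶ J
2.017 kJ/grain → 3.11271×10⁷ J/kg
m = E / e_s = 7.8921×10⁶ / 3.11271×10⁷ = 0.253544 kg
In lb: 0.253544 / 0.453592 = 0.558969 lb

0.5590 lb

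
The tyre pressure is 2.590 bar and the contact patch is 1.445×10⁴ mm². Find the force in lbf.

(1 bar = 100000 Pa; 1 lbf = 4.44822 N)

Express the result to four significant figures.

2.590 bar × 100000 = 259000 Pa
1.445×10⁴ mm² × 10⁻⁶ = 0.01445 m²
F = P × A = 259000 Pa × 0.01445 m² = 3742.55 N
3742.55 N ÷ (4.44822 N/lbf) = 841.359 lbf

841.4 lbf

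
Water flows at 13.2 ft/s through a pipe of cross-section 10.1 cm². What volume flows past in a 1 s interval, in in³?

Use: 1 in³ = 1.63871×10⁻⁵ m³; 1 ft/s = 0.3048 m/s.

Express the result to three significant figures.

248 in³

13.2 ft/s × 0.3048 = 4.02336 m/s
10.1 cm² × 0.0001 = 0.00101 m²
V = v × A × t = 4.02336 m/s × 0.00101 m² × 1 s = 0.00406359 m³
0.00406359 m³ ÷ (1.63871×10⁻⁵ m³/in³) = 247.975 in³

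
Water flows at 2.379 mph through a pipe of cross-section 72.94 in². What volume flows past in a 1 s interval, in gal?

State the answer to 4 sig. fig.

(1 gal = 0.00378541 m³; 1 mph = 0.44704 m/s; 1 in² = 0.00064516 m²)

2.379 mph × 0.44704 → 1.06351 m/s
72.94 in² × 0.00064516 → 0.047058 m²
V = v × A × t = 1.06351 m/s × 0.047058 m² × 1 s = 0.0500467 m³
0.0500467 m³ ÷ (0.00378541 m³/gal) = 13.2209 gal

13.22 gal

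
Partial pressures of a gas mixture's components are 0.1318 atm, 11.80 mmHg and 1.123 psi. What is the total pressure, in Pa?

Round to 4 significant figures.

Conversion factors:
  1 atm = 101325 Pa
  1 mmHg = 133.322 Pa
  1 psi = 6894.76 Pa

2.267×10⁴ Pa

0.1318 atm × 101325 = 13354.6 Pa
11.80 mmHg × 133.322 = 1573.2 Pa
1.123 psi × 6894.76 = 7742.82 Pa
Combined: 13354.6 + 1573.2 + 7742.82 = 22670.6 Pa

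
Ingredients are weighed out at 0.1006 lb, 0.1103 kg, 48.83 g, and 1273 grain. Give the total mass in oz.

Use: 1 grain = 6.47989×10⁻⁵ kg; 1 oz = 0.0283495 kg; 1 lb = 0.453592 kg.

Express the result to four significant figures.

0.1006 lb × 0.453592 → 0.0456314 kg
0.1103 kg (already kg)
48.83 g × 0.001 → 0.04883 kg
1273 grain × 6.47989×10⁻⁵ → 0.082489 kg
Sum: 0.0456314 + 0.1103 + 0.04883 + 0.082489 = 0.28725 kg
In oz: 0.28725 / 0.0283495 = 10.1325 oz

10.13 oz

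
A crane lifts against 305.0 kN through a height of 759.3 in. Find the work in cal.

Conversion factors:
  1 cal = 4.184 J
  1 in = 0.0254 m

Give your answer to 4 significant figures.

305.0 kN × 1000 = 305000 N
759.3 in × 0.0254 = 19.2862 m
W = F × d = 305000 N × 19.2862 m = 5.88229×10⁶ J
5.88229×10⁶ J ÷ (4.184 J/cal) = 1.4059×10⁶ cal

1.406×10⁶ cal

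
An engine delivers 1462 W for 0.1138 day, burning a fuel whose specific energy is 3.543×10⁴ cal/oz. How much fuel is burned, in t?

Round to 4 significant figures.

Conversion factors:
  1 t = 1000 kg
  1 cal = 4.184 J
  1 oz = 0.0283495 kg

0.1138 day → 9832.32 s
E = P × t = 1462 × 9832.32 = 1.43749×10⁷ J
3.543×10⁴ cal/oz → 5.22899×10⁶ J/kg
m = E / e_s = 1.43749×10⁷ / 5.22899×10⁶ = 2.74908 kg
In t: 2.74908 / 1000 = 0.00274908 t

0.002749 t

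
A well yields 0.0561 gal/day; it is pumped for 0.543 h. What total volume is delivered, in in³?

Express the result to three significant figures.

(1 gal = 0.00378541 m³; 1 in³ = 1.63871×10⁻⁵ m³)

0.293 in³

0.0561 gal/day → 2.45789×10⁻⁹ m³/s
0.543 h → 1954.8 s
V = Q × t = 2.45789×10⁻⁹ × 1954.8 = 4.80468×10⁻⁶ m³
In in³: 4.80468×10⁻⁶ / 1.63871×10⁻⁵ = 0.293199 in³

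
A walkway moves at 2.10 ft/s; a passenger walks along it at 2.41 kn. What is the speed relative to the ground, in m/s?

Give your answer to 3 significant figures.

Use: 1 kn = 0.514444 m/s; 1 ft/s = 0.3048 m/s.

1.88 m/s

2.10 ft/s × 0.3048 = 0.64008 m/s
2.41 kn × 0.514444 = 1.23981 m/s
Combined: 0.64008 + 1.23981 = 1.87989 m/s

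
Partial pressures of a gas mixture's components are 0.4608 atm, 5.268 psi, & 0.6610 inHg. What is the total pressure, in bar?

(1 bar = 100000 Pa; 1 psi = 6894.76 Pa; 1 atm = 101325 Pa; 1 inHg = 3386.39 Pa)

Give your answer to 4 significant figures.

0.4608 atm × 101325 = 46690.6 Pa
5.268 psi × 6894.76 = 36321.6 Pa
0.6610 inHg × 3386.39 = 2238.4 Pa
Combined: 46690.6 + 36321.6 + 2238.4 = 85250.6 Pa
In bar: 85250.6 / 100000 = 0.852506 bar

0.8525 bar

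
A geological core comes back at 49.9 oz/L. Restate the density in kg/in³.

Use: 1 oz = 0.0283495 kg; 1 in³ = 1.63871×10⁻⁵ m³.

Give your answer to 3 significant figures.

0.0232 kg/in³

49.9 oz/L × 0.0283495 kg/oz ÷ 0.001 m³/L = 1414.64 kg/m³
1414.64 kg/m³ × 1.63871×10⁻⁵ m³/in³ = 0.0231818 kg/in³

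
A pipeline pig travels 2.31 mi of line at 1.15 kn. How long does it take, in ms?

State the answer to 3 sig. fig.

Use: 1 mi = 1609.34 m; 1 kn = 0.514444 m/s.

2.31 mi × 1609.34 → 3717.58 m
1.15 kn × 0.514444 → 0.591611 m/s
t = d / v = 3717.58 m / 0.591611 m/s = 6283.83 s
6283.83 s ÷ (0.001 s/ms) = 6.28383×10⁶ ms

6.28×10⁶ ms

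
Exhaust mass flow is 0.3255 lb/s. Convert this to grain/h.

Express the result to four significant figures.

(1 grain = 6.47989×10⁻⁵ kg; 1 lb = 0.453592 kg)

0.3255 lb/s × 0.453592 kg/lb = 0.147644 kg/s
0.147644 kg/s ÷ 6.47989×10⁻⁵ kg/grain × 3600 s/h = 8.20258×10⁶ grain/h

8.203×10⁶ grain/h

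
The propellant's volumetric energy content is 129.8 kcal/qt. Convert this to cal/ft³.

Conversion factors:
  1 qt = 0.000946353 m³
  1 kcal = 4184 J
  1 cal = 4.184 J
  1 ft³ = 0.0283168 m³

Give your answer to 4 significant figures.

3.884×10⁶ cal/ft³

129.8 kcal/qt × 4184 J/kcal ÷ 0.000946353 m³/qt = 5.7387×10⁸ J/m³
5.7387×10⁸ J/m³ ÷ 4.184 J/cal × 0.0283168 m³/ft³ = 3.88388×10⁶ cal/ft³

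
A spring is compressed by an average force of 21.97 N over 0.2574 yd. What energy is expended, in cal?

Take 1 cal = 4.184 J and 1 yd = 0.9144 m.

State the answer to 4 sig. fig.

0.2574 yd × 0.9144 → 0.235367 m
W = F × d = 21.97 N × 0.235367 m = 5.17101 J
5.17101 J ÷ (4.184 J/cal) = 1.2359 cal

1.236 cal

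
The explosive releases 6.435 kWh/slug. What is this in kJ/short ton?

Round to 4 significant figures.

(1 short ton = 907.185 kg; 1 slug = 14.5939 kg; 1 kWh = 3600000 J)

6.435 kWh/slug × 3600000 J/kWh ÷ 14.5939 kg/slug = 1.58738×10⁶ J/kg
1.58738×10⁶ J/kg ÷ 1000 J/kJ × 907.185 kg/short ton = 1.44005×10⁶ kJ/short ton

1.440×10⁶ kJ/short ton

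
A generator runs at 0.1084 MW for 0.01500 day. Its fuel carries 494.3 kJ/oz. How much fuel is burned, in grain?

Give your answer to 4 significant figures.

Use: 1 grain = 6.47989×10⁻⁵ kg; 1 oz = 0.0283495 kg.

0.1084 MW → 108400 W
0.01500 day → 1296 s
E = P × t = 108400 × 1296 = 1.40486×10⁸ J
494.3 kJ/oz → 1.74359×10⁷ J/kg
m = E / e_s = 1.40486×10⁸ / 1.74359×10⁷ = 8.05728 kg
In grain: 8.05728 / 6.47989×10⁻⁵ = 124343 grain

1.243×10⁵ grain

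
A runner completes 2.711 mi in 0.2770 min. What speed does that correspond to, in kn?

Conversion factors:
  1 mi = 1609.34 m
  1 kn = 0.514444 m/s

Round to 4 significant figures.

510.3 kn

2.711 mi × 1609.34 → 4362.92 m
0.2770 min × 60 → 16.62 s
v = d / t = 4362.92 m / 16.62 s = 262.51 m/s
262.51 m/s ÷ (0.514444 m/s/kn) = 510.279 kn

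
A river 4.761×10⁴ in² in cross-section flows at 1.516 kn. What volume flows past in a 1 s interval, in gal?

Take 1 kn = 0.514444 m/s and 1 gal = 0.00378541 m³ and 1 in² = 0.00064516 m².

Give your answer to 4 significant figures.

1.516 kn × 0.514444 = 0.779897 m/s
4.761×10⁴ in² × 0.00064516 = 30.7161 m²
V = v × A × t = 0.779897 m/s × 30.7161 m² × 1 s = 23.9554 m³
23.9554 m³ ÷ (0.00378541 m³/gal) = 6328.35 gal

6328 gal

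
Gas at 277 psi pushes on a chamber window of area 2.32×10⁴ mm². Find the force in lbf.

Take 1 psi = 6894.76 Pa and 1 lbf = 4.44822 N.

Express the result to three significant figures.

9960 lbf

277 psi × 6894.76 → 1.90985×10⁶ Pa
2.32×10⁴ mm² × 10⁻⁶ → 0.0232 m²
F = P × A = 1.90985×10⁶ Pa × 0.0232 m² = 44308.5 N
44308.5 N ÷ (4.44822 N/lbf) = 9960.95 lbf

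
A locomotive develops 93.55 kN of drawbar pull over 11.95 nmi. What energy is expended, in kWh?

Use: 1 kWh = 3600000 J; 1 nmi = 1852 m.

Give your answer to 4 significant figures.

93.55 kN × 1000 → 93550 N
11.95 nmi × 1852 → 22131.4 m
W = F × d = 93550 N × 22131.4 m = 2.07039×10⁹ J
2.07039×10⁹ J ÷ (3600000 J/kWh) = 575.108 kWh

575.1 kWh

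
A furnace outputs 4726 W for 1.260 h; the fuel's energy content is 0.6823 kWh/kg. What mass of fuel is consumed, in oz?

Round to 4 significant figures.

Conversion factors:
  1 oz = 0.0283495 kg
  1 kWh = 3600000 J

1.260 h → 4536 s
E = P × t = 4726 × 4536 = 2.14371×10⁷ J
0.6823 kWh/kg → 2.45628×10⁶ J/kg
m = E / e_s = 2.14371×10⁷ / 2.45628×10⁶ = 8.72747 kg
In oz: 8.72747 / 0.0283495 = 307.853 oz

307.9 oz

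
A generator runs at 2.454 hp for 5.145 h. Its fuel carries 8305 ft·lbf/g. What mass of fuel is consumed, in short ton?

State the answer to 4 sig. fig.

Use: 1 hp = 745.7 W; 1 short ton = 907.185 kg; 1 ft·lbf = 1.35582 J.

0.003318 short ton

2.454 hp → 1829.95 W
5.145 h → 18522 s
E = P × t = 1829.95 × 18522 = 3.38943×10⁷ J
8305 ft·lbf/g → 1.12601×10⁷ J/kg
m = E / e_s = 3.38943×10⁷ / 1.12601×10⁷ = 3.01012 kg
In short ton: 3.01012 / 907.185 = 0.00331809 short ton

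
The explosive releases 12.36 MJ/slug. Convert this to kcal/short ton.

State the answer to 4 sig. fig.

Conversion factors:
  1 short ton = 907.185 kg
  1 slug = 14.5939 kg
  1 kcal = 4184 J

1.836×10⁵ kcal/short ton

12.36 MJ/slug × 1000000 J/MJ ÷ 14.5939 kg/slug = 846929 J/kg
846929 J/kg ÷ 4184 J/kcal × 907.185 kg/short ton = 183633 kcal/short ton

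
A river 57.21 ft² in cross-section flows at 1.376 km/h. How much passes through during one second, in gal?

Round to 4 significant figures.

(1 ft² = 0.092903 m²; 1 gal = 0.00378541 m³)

536.7 gal

1.376 km/h × (1/3.6) → 0.382222 m/s
57.21 ft² × 0.092903 → 5.31498 m²
V = v × A × t = 0.382222 m/s × 5.31498 m² × 1 s = 2.0315 m³
2.0315 m³ ÷ (0.00378541 m³/gal) = 536.666 gal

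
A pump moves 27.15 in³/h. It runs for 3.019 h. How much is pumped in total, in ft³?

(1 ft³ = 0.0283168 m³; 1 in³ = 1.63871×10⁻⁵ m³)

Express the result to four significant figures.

0.04743 ft³

27.15 in³/h → 1.23586×10⁻⁷ m³/s
3.019 h → 10868.4 s
V = Q × t = 1.23586×10⁻⁷ × 10868.4 = 0.00134318 m³
In ft³: 0.00134318 / 0.0283168 = 0.047434 ft³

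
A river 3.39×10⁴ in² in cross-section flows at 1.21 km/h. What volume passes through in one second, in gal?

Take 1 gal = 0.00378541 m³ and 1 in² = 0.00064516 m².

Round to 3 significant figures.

1.21 km/h × (1/3.6) → 0.336111 m/s
3.39×10⁴ in² × 0.00064516 → 21.8709 m²
V = v × A × t = 0.336111 m/s × 21.8709 m² × 1 s = 7.35105 m³
7.35105 m³ ÷ (0.00378541 m³/gal) = 1941.94 gal

1940 gal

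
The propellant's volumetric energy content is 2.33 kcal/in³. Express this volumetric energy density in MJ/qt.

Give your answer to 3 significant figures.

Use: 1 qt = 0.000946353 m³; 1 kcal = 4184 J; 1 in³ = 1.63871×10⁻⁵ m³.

2.33 kcal/in³ × 4184 J/kcal ÷ 1.63871×10⁻⁵ m³/in³ = 5.94902×10⁸ J/m³
5.94902×10⁸ J/m³ ÷ 1000000 J/MJ × 0.000946353 m³/qt = 0.562987 MJ/qt

0.563 MJ/qt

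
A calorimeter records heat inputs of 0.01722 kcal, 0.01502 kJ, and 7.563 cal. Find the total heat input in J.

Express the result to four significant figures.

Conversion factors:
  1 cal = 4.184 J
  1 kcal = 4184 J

0.01722 kcal × 4184 = 72.0485 J
0.01502 kJ × 1000 = 15.02 J
7.563 cal × 4.184 = 31.6436 J
Combined: 72.0485 + 15.02 + 31.6436 = 118.712 J

118.7 J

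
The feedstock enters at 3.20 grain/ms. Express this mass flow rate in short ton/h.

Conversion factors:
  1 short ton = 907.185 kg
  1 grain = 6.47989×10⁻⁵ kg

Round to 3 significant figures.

0.823 short ton/h

3.20 grain/ms × 6.47989×10⁻⁵ kg/grain ÷ 0.001 s/ms = 0.207356 kg/s
0.207356 kg/s ÷ 907.185 kg/short ton × 3600 s/h = 0.822855 short ton/h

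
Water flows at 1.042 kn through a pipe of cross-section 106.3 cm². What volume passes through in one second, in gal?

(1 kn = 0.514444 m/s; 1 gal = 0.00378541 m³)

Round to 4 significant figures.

1.042 kn × 0.514444 → 0.536051 m/s
106.3 cm² × 0.0001 → 0.01063 m²
V = v × A × t = 0.536051 m/s × 0.01063 m² × 1 s = 0.00569822 m³
0.00569822 m³ ÷ (0.00378541 m³/gal) = 1.50531 gal

1.505 gal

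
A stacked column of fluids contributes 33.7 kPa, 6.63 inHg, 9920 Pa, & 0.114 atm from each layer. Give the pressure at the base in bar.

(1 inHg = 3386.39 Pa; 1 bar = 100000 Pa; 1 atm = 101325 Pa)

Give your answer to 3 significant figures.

33.7 kPa × 1000 = 33700 Pa
6.63 inHg × 3386.39 = 22451.8 Pa
9920 Pa (already Pa)
0.114 atm × 101325 = 11551.1 Pa
Total: 33700 + 22451.8 + 9920 + 11551.1 = 77622.9 Pa
In bar: 77622.9 / 100000 = 0.776229 bar

0.776 bar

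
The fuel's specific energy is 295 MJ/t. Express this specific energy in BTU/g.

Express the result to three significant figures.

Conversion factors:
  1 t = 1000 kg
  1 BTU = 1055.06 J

295 MJ/t × 1000000 J/MJ ÷ 1000 kg/t = 295000 J/kg
295000 J/kg ÷ 1055.06 J/BTU × 0.001 kg/g = 0.279605 BTU/g

0.280 BTU/g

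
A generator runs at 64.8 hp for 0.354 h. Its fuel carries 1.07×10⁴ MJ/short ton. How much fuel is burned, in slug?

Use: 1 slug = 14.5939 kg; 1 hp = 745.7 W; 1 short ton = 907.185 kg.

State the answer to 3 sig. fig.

64.8 hp → 48321.4 W
0.354 h → 1274.4 s
E = P × t = 48321.4 × 1274.4 = 6.15808×10⁷ J
1.07×10⁴ MJ/short ton → 1.17947×10⁷ J/kg
m = E / e_s = 6.15808×10⁷ / 1.17947×10⁷ = 5.22106 kg
In slug: 5.22106 / 14.5939 = 0.357756 slug

0.358 slug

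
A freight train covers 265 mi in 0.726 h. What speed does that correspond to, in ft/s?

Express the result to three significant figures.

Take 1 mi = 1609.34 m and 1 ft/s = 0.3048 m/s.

535 ft/s

265 mi × 1609.34 → 426475 m
0.726 h × 3600 → 2613.6 s
v = d / t = 426475 m / 2613.6 s = 163.175 m/s
163.175 m/s ÷ (0.3048 m/s/ft/s) = 535.351 ft/s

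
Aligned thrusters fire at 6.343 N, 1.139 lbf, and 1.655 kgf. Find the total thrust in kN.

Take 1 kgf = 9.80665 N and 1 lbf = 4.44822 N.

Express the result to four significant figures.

6.343 N (already N)
1.139 lbf × 4.44822 = 5.06652 N
1.655 kgf × 9.80665 = 16.23 N
Total: 6.343 + 5.06652 + 16.23 = 27.6395 N
In kN: 27.6395 / 1000 = 0.0276395 kN

0.02764 kN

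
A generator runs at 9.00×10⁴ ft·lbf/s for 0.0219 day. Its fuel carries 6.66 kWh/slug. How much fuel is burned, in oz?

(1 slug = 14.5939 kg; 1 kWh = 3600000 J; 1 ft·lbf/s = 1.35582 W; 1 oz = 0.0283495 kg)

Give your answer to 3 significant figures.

9.00×10⁴ ft·lbf/s → 122024 W
0.0219 day → 1892.16 s
E = P × t = 122024 × 1892.16 = 2.30889×10⁸ J
6.66 kWh/slug → 1.64288×10⁶ J/kg
m = E / e_s = 2.30889×10⁸ / 1.64288×10⁶ = 140.539 kg
In oz: 140.539 / 0.0283495 = 4957.37 oz

4960 oz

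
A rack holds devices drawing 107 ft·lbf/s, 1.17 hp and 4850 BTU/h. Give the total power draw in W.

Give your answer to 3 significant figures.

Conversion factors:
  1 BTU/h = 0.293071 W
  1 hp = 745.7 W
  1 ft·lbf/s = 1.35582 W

2440 W

107 ft·lbf/s × 1.35582 = 145.073 W
1.17 hp × 745.7 = 872.469 W
4850 BTU/h × 0.293071 = 1421.39 W
Total: 145.073 + 872.469 + 1421.39 = 2438.93 W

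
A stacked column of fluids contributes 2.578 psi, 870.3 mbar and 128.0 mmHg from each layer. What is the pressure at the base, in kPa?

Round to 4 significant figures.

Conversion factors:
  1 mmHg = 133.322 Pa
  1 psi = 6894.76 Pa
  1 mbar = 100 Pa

121.9 kPa

2.578 psi × 6894.76 = 17774.7 Pa
870.3 mbar × 100 = 87030 Pa
128.0 mmHg × 133.322 = 17065.2 Pa
Sum: 17774.7 + 87030 + 17065.2 = 121870 Pa
In kPa: 121870 / 1000 = 121.87 kPa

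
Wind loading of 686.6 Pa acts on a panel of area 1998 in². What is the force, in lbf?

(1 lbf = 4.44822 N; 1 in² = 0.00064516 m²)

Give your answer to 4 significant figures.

1998 in² × 0.00064516 = 1.28903 m²
F = P × A = 686.6 Pa × 1.28903 m² = 885.048 N
885.048 N ÷ (4.44822 N/lbf) = 198.967 lbf

199.0 lbf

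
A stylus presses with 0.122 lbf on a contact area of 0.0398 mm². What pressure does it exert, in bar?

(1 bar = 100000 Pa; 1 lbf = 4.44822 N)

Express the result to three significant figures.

136 bar

0.122 lbf × 4.44822 → 0.542683 N
0.0398 mm² × 10⁻⁶ → 3.98×10⁻⁸ m²
P = F / A = 0.542683 N / 3.98×10⁻⁸ m² = 1.36353×10⁷ Pa
1.36353×10⁷ Pa ÷ (100000 Pa/bar) = 136.353 bar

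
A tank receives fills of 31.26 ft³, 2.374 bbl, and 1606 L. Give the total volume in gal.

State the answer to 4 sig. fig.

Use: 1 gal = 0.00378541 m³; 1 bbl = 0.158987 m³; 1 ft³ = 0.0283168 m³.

31.26 ft³ × 0.0283168 = 0.885183 m³
2.374 bbl × 0.158987 = 0.377435 m³
1606 L × 0.001 = 1.606 m³
Sum: 0.885183 + 0.377435 + 1.606 = 2.86862 m³
In gal: 2.86862 / 0.00378541 = 757.81 gal

757.8 gal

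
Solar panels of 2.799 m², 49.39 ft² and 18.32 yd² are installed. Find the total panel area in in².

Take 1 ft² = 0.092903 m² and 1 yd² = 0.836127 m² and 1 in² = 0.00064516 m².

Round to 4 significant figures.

2.799 m² (already m²)
49.39 ft² × 0.092903 = 4.58848 m²
18.32 yd² × 0.836127 = 15.3178 m²
Sum: 2.799 + 4.58848 + 15.3178 = 22.7053 m²
In in²: 22.7053 / 0.00064516 = 35193.3 in²

3.519×10⁴ in²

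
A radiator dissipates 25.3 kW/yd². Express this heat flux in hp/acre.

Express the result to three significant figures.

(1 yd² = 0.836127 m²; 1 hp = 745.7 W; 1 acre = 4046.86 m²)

25.3 kW/yd² × 1000 W/kW ÷ 0.836127 m²/yd² = 30258.6 W/m²
30258.6 W/m² ÷ 745.7 W/hp × 4046.86 m²/acre = 164211 hp/acre

1.64×10⁵ hp/acre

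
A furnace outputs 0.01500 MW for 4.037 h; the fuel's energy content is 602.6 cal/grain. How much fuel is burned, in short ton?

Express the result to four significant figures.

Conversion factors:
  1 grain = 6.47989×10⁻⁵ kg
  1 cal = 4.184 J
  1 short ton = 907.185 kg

0.006176 short ton

0.01500 MW → 15000 W
4.037 h → 14533.2 s
E = P × t = 15000 × 14533.2 = 2.17998×10⁸ J
602.6 cal/grain → 3.89093×10⁷ J/kg
m = E / e_s = 2.17998×10⁸ / 3.89093×10⁷ = 5.60272 kg
In short ton: 5.60272 / 907.185 = 0.00617594 short ton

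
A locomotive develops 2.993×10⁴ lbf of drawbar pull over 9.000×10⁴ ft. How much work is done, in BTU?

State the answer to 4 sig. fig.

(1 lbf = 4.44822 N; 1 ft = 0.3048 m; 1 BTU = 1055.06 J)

2.993×10⁴ lbf × 4.44822 = 133135 N
9.000×10⁴ ft × 0.3048 = 27432 m
W = F × d = 133135 N × 27432 m = 3.65216×10⁹ J
3.65216×10⁹ J ÷ (1055.06 J/BTU) = 3.46157×10⁶ BTU

3.462×10⁶ BTU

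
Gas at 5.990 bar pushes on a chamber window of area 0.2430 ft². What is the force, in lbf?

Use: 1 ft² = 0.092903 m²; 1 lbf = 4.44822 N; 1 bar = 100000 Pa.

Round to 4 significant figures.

5.990 bar × 100000 → 599000 Pa
0.2430 ft² × 0.092903 → 0.0225754 m²
F = P × A = 599000 Pa × 0.0225754 m² = 13522.7 N
13522.7 N ÷ (4.44822 N/lbf) = 3040.02 lbf

3040 lbf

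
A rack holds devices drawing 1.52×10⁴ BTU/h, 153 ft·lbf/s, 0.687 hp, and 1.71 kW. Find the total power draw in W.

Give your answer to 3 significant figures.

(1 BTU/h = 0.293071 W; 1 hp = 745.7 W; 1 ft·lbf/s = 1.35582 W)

6880 W

1.52×10⁴ BTU/h × 0.293071 = 4454.68 W
153 ft·lbf/s × 1.35582 = 207.44 W
0.687 hp × 745.7 = 512.296 W
1.71 kW × 1000 = 1710 W
Sum: 4454.68 + 207.44 + 512.296 + 1710 = 6884.42 W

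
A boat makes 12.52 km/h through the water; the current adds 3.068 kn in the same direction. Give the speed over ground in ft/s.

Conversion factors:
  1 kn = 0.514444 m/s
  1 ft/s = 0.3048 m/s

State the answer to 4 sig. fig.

16.59 ft/s

12.52 km/h × (1/3.6) → 3.47778 m/s
3.068 kn × 0.514444 → 1.57831 m/s
Sum: 3.47778 + 1.57831 = 5.05609 m/s
In ft/s: 5.05609 / 0.3048 = 16.5882 ft/s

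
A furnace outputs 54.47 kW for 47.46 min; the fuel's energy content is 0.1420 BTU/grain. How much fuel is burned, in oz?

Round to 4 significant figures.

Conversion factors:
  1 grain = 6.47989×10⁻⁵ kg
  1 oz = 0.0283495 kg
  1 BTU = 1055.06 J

54.47 kW → 54470 W
47.46 min → 2847.6 s
E = P × t = 54470 × 2847.6 = 1.55109×10⁸ J
0.1420 BTU/grain → 2.31205×10⁶ J/kg
m = E / e_s = 1.55109×10⁸ / 2.31205×10⁶ = 67.0872 kg
In oz: 67.0872 / 0.0283495 = 2366.43 oz

2366 oz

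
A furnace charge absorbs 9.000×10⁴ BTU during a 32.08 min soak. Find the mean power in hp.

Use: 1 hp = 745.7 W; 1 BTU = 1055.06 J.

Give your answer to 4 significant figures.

9.000×10⁴ BTU × 1055.06 = 9.49554×10⁷ J
32.08 min × 60 = 1924.8 s
P = E / t = 9.49554×10⁷ J / 1924.8 s = 49332.6 W
49332.6 W ÷ (745.7 W/hp) = 66.1561 hp

66.16 hp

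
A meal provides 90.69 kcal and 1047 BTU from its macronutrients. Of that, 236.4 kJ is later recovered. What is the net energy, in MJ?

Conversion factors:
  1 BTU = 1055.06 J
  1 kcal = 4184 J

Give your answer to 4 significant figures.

1.248 MJ

90.69 kcal × 4184 = 379447 J
1047 BTU × 1055.06 = 1.10465×10⁶ J
236.4 kJ × 1000 = 236400 J
Net: 379447 + 1.10465×10⁶ − 236400 = 1.2477×10⁶ J
In MJ: 1.2477×10⁶ / 1000000 = 1.2477 MJ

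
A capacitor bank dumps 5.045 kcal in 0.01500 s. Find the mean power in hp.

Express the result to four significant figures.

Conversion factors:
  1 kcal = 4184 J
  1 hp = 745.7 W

1887 hp

5.045 kcal × 4184 = 21108.3 J
P = E / t = 21108.3 J / 0.015 s = 1.40722×10⁶ W
1.40722×10⁶ W ÷ (745.7 W/hp) = 1887.11 hp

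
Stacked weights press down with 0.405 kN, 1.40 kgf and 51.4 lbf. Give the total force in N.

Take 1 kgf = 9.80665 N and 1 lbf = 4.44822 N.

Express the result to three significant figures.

647 N

0.405 kN × 1000 = 405 N
1.40 kgf × 9.80665 = 13.7293 N
51.4 lbf × 4.44822 = 228.639 N
Sum: 405 + 13.7293 + 228.639 = 647.368 N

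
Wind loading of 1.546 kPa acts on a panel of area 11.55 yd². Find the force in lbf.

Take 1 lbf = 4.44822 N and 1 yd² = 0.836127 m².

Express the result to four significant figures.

1.546 kPa × 1000 → 1546 Pa
11.55 yd² × 0.836127 → 9.65727 m²
F = P × A = 1546 Pa × 9.65727 m² = 14930.1 N
14930.1 N ÷ (4.44822 N/lbf) = 3356.42 lbf

3356 lbf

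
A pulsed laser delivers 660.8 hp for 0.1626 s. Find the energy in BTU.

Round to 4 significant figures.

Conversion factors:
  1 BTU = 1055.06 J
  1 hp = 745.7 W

75.94 BTU

660.8 hp × 745.7 = 492759 W
E = P × t = 492759 W × 0.1626 s = 80122.6 J
80122.6 J ÷ (1055.06 J/BTU) = 75.9413 BTU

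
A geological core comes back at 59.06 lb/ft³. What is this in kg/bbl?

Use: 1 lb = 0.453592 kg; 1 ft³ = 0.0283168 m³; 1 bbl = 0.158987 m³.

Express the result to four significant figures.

59.06 lb/ft³ × 0.453592 kg/lb ÷ 0.0283168 m³/ft³ = 946.051 kg/m³
946.051 kg/m³ × 0.158987 m³/bbl = 150.41 kg/bbl

150.4 kg/bbl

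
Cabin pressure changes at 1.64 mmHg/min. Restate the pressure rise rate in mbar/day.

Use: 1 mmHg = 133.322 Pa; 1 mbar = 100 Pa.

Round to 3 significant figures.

3150 mbar/day

1.64 mmHg/min × 133.322 Pa/mmHg ÷ 60 s/min = 3.64413 Pa/s
3.64413 Pa/s ÷ 100 Pa/mbar × 86400 s/day = 3148.53 mbar/day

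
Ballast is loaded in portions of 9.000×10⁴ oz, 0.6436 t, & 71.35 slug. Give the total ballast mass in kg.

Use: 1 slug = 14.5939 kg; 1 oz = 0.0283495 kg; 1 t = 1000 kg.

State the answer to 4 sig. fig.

4236 kg

9.000×10⁴ oz × 0.0283495 = 2551.46 kg
0.6436 t × 1000 = 643.6 kg
71.35 slug × 14.5939 = 1041.27 kg
Sum: 2551.46 + 643.6 + 1041.27 = 4236.33 kg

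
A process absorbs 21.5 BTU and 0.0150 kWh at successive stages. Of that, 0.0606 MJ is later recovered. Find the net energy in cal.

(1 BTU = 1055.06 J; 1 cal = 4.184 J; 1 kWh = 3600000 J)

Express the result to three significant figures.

21.5 BTU × 1055.06 = 22683.8 J
0.0150 kWh × 3600000 = 54000 J
0.0606 MJ × 1000000 = 60600 J
Net: 22683.8 + 54000 − 60600 = 16083.8 J
In cal: 16083.8 / 4.184 = 3844.12 cal

3840 cal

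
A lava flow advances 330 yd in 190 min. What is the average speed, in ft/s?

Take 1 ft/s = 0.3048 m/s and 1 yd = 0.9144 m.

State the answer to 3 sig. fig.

330 yd × 0.9144 → 301.752 m
190 min × 60 → 11400 s
v = d / t = 301.752 m / 11400 s = 0.0264695 m/s
0.0264695 m/s ÷ (0.3048 m/s/ft/s) = 0.0868422 ft/s

0.0868 ft/s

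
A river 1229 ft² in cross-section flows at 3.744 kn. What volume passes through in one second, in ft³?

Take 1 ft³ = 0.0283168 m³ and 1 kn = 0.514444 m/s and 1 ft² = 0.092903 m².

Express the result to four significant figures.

7766 ft³

3.744 kn × 0.514444 = 1.92608 m/s
1229 ft² × 0.092903 = 114.178 m²
V = v × A × t = 1.92608 m/s × 114.178 m² × 1 s = 219.916 m³
219.916 m³ ÷ (0.0283168 m³/ft³) = 7766.27 ft³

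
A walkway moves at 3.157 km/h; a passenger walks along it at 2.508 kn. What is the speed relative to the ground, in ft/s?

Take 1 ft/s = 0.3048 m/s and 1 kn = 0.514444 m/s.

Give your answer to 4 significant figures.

7.110 ft/s

3.157 km/h × (1/3.6) = 0.876944 m/s
2.508 kn × 0.514444 = 1.29023 m/s
Sum: 0.876944 + 1.29023 = 2.16717 m/s
In ft/s: 2.16717 / 0.3048 = 7.11014 ft/s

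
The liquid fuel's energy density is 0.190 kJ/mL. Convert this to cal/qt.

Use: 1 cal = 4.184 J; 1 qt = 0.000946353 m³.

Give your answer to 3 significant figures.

4.30×10⁴ cal/qt

0.190 kJ/mL × 1000 J/kJ ÷ 10⁻⁶ m³/mL = 1.9×10⁸ J/m³
1.9×10⁸ J/m³ ÷ 4.184 J/cal × 0.000946353 m³/qt = 42974.9 cal/qt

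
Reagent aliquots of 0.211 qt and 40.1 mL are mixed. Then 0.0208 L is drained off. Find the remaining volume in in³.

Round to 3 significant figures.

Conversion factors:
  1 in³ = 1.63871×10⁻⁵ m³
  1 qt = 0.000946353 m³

0.211 qt × 0.000946353 → 1.9968×10⁻⁴ m³
40.1 mL × 10⁻⁶ → 4.01×10⁻⁵ m³
0.0208 L × 0.001 → 2.08×10⁻⁵ m³
Result: 1.9968×10⁻⁴ + 4.01×10⁻⁵ − 2.08×10⁻⁵ = 2.1898×10⁻⁴ m³
In in³: 2.1898×10⁻⁴ / 1.63871×10⁻⁵ = 13.363 in³

13.4 in³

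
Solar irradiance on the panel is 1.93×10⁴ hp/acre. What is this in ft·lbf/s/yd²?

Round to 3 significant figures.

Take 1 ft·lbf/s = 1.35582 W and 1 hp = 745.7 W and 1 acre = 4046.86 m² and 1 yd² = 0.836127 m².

1.93×10⁴ hp/acre × 745.7 W/hp ÷ 4046.86 m²/acre = 3556.34 W/m²
3556.34 W/m² ÷ 1.35582 W/ft·lbf/s × 0.836127 m²/yd² = 2193.18 ft·lbf/s/yd²

2190 ft·lbf/s/yd²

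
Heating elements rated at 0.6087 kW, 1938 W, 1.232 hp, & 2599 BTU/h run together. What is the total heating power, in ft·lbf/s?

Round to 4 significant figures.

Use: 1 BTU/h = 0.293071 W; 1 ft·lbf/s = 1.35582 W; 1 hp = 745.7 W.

0.6087 kW × 1000 = 608.7 W
1938 W (already W)
1.232 hp × 745.7 = 918.702 W
2599 BTU/h × 0.293071 = 761.692 W
Sum: 608.7 + 1938 + 918.702 + 761.692 = 4227.09 W
In ft·lbf/s: 4227.09 / 1.35582 = 3117.74 ft·lbf/s

3118 ft·lbf/s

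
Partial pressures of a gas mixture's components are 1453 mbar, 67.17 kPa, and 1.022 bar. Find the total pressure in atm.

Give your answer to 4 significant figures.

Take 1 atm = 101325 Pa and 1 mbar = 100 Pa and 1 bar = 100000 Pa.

3.106 atm

1453 mbar × 100 = 145300 Pa
67.17 kPa × 1000 = 67170 Pa
1.022 bar × 100000 = 102200 Pa
Sum: 145300 + 67170 + 102200 = 314670 Pa
In atm: 314670 / 101325 = 3.10555 atm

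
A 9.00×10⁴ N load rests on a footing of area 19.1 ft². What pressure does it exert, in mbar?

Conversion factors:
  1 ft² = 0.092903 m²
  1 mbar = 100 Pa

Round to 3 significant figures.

19.1 ft² × 0.092903 → 1.77445 m²
P = F / A = 90000 N / 1.77445 m² = 50719.9 Pa
50719.9 Pa ÷ (100 Pa/mbar) = 507.199 mbar

507 mbar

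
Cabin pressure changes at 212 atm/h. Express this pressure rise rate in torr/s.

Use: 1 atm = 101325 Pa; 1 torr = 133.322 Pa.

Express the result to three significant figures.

212 atm/h × 101325 Pa/atm ÷ 3600 s/h = 5966.92 Pa/s
5966.92 Pa/s ÷ 133.322 Pa/torr = 44.7557 torr/s

44.8 torr/s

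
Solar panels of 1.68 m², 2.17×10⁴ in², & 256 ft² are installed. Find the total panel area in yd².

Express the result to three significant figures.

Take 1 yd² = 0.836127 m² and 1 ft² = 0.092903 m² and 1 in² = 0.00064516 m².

1.68 m² (already m²)
2.17×10⁴ in² × 0.00064516 → 14 m²
256 ft² × 0.092903 → 23.7832 m²
Combined: 1.68 + 14 + 23.7832 = 39.4632 m²
In yd²: 39.4632 / 0.836127 = 47.1976 yd²

47.2 yd²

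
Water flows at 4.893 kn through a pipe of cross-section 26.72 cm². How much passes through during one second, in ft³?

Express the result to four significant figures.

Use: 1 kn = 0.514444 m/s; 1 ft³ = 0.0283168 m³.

0.2375 ft³

4.893 kn × 0.514444 → 2.51717 m/s
26.72 cm² × 0.0001 → 0.002672 m²
V = v × A × t = 2.51717 m/s × 0.002672 m² × 1 s = 0.00672588 m³
0.00672588 m³ ÷ (0.0283168 m³/ft³) = 0.237523 ft³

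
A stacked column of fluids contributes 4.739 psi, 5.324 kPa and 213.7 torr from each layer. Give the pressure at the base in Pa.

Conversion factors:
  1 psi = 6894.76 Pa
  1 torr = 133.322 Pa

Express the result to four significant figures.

4.739 psi × 6894.76 = 32674.3 Pa
5.324 kPa × 1000 = 5324 Pa
213.7 torr × 133.322 = 28490.9 Pa
Total: 32674.3 + 5324 + 28490.9 = 66489.2 Pa

6.649×10⁴ Pa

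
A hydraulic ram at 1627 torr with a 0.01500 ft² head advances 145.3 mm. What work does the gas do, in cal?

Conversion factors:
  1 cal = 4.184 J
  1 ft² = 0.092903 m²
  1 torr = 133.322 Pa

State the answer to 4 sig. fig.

1627 torr → 216915 Pa
0.01500 ft² → 0.00139354 m²
F = P × A = 216915 × 0.00139354 = 302.28 N
145.3 mm → 0.1453 m
W = F × d = 302.28 × 0.1453 = 43.9213 J
In cal: 43.9213 / 4.184 = 10.4974 cal

10.50 cal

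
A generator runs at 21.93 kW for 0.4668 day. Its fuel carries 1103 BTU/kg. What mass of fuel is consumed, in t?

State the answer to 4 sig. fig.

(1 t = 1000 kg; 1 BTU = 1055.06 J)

21.93 kW → 21930 W
0.4668 day → 40331.5 s
E = P × t = 21930 × 40331.5 = 8.8447×10⁸ J
1103 BTU/kg → 1.16373×10⁶ J/kg
m = E / e_s = 8.8447×10⁸ / 1.16373×10⁶ = 760.03 kg
In t: 760.03 / 1000 = 0.76003 t

0.7600 t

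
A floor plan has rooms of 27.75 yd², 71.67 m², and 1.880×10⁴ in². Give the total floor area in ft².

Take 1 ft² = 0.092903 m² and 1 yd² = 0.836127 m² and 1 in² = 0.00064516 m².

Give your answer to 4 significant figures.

1152 ft²

27.75 yd² × 0.836127 → 23.2025 m²
71.67 m² (already m²)
1.880×10⁴ in² × 0.00064516 → 12.129 m²
Sum: 23.2025 + 71.67 + 12.129 = 107.002 m²
In ft²: 107.002 / 0.092903 = 1151.76 ft²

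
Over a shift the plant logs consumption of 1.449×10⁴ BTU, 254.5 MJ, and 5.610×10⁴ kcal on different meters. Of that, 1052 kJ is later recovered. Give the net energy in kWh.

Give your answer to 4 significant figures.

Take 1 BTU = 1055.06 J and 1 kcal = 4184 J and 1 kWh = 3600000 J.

1.449×10⁴ BTU × 1055.06 = 1.52878×10⁷ J
254.5 MJ × 1000000 = 2.545×10⁸ J
5.610×10⁴ kcal × 4184 = 2.34722×10⁸ J
1052 kJ × 1000 = 1.052×10⁶ J
Sum: 1.52878×10⁷ + 2.545×10⁸ + 2.34722×10⁸ − 1.052×10⁶ = 5.03458×10⁸ J
In kWh: 5.03458×10⁸ / 3600000 = 139.849 kWh

139.8 kWh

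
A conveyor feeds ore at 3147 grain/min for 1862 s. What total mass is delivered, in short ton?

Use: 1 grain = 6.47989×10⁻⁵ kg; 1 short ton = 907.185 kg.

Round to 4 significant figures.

3147 grain/min → 0.0033987 kg/s
m = ṁ × t = 0.0033987 × 1862 = 6.32838 kg
In short ton: 6.32838 / 907.185 = 0.00697584 short ton

0.006976 short ton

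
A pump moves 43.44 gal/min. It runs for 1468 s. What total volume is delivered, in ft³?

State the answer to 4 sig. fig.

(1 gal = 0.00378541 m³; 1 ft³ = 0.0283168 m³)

43.44 gal/min → 0.00274064 m³/s
V = Q × t = 0.00274064 × 1468 = 4.02326 m³
In ft³: 4.02326 / 0.0283168 = 142.08 ft³

142.1 ft³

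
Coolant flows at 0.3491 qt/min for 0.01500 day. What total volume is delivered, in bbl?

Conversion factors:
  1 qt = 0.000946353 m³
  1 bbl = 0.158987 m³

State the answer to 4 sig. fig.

0.3491 qt/min → 5.5062×10⁻⁶ m³/s
0.01500 day → 1296 s
V = Q × t = 5.5062×10⁻⁶ × 1296 = 0.00713604 m³
In bbl: 0.00713604 / 0.158987 = 0.0448844 bbl

0.04488 bbl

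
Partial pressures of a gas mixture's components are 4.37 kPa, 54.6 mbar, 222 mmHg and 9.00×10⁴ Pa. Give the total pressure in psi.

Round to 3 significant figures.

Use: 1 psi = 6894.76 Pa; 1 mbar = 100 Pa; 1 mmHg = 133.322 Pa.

4.37 kPa × 1000 → 4370 Pa
54.6 mbar × 100 → 5460 Pa
222 mmHg × 133.322 → 29597.5 Pa
9.00×10⁴ Pa (already Pa)
Combined: 4370 + 5460 + 29597.5 + 90000 = 129428 Pa
In psi: 129428 / 6894.76 = 18.7719 psi

18.8 psi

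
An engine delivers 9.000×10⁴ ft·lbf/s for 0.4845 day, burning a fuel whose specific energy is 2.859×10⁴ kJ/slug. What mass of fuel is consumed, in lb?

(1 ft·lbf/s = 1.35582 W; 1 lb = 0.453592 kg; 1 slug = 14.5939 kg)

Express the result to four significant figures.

9.000×10⁴ ft·lbf/s → 122024 W
0.4845 day → 41860.8 s
E = P × t = 122024 × 41860.8 = 5.10802×10⁹ J
2.859×10⁴ kJ/slug → 1.95904×10⁶ J/kg
m = E / e_s = 5.10802×10⁹ / 1.95904×10⁶ = 2607.41 kg
In lb: 2607.41 / 0.453592 = 5748.36 lb

5748 lb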